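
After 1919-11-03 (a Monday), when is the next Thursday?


Current: Monday
Target: Thursday
Days ahead: 3

Next Thursday: 1919-11-06


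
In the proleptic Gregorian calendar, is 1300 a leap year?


Gregorian leap year rule: divisible by 4, but not by 100, unless also by 400.
1300 is divisible by 100 but not 400 -> not a leap year

No


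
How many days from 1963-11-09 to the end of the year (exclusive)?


Day of year: 313 of 365
Remaining = 365 - 313

52 days


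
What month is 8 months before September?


September is month 9
9 - 8 = 1

January


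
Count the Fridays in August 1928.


August 1928 has 31 days
Anchor: Jan 1, 1928. With p = 1928 - 1 = 1927: (p + p//4 - p//100 + p//400) mod 7 = (1927 + 481 - 19 + 4) mod 7 = 2393 mod 7 = 6 -> Sunday (Mon=0 ... Sun=6)
Days before August (Jan-Jul): 213; August 1 index = (6 + 213) mod 7 = 2 -> Wednesday
First Friday is August 3
Fridays: 3, 10, 17, 24, 31

5 Fridays


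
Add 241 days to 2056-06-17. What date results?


Start: 2056-06-17, add 241 days
June 2056 has 30 days: 30 - 17 = 13 days to June 30 -> 228 left
July 2056 has 31 days -> 197 left
August 2056 has 31 days -> 166 left
September 2056 has 30 days -> 136 left
October 2056 has 31 days -> 105 left
November 2056 has 30 days -> 75 left
December 2056 has 31 days -> 44 left
January 2057 has 31 days -> 13 left
February 2057: 13 <= 28 -> lands on February 13

Result: 2057-02-13


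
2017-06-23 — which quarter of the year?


Month: June (month 6)
Q1: Jan-Mar, Q2: Apr-Jun, Q3: Jul-Sep, Q4: Oct-Dec

Q2


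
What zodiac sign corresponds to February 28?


Date: February 28
Conventional tropical zodiac dates: Pisces from February 19 onward; Aries starts March 21
February 28 falls within the Pisces range

Pisces


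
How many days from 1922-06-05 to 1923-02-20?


From 1922-06-05 to 1923-02-20
1922-06-05: days before June = 31 + 28 + 31 + 30 + 31 = 151 (1922 is not a leap year); day of year = 151 + 5 = 156
1923-02-20: days before February = 31; day of year = 31 + 20 = 51
Rest of 1922: 365 - 156 = 209
Total = 209 + 51 = 260

260 days


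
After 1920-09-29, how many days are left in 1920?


Day of year: 273 of 366
Remaining = 366 - 273

93 days


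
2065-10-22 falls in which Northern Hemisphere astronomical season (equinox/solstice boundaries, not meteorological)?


Date: October 22
Astronomical Autumn (approx.; exact equinox/solstice day varies by year): September 22 to December 20
October 22 falls within the Autumn window

Autumn


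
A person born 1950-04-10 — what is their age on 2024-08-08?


Birth: 1950-04-10
Reference: 2024-08-08
Year difference: 2024 - 1950 = 74

74 years old


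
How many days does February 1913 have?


February 1913 (leap year: no)

28 days


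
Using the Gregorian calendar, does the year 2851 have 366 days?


Gregorian leap year rule: divisible by 4, but not by 100, unless also by 400.
2851 is not divisible by 4 -> not a leap year

No


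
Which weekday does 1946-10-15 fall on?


Date: October 15, 1946
Anchor: Jan 1, 1946. With p = 1946 - 1 = 1945: (p + p//4 - p//100 + p//400) mod 7 = (1945 + 486 - 19 + 4) mod 7 = 2416 mod 7 = 1 -> Tuesday (Mon=0 ... Sun=6)
Days before October (Jan-Sep): 273; offset = 273 + 15 - 1 = 287
Weekday index = (1 + 287) mod 7 = 1

Day of the week: Tuesday


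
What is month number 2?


Month 2 of 12

February


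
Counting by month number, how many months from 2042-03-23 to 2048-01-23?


From March 2042 to January 2048
6 years * 12 = 72 months, minus 2 months = 70

70 months


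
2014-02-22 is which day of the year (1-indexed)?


Date: February 22, 2014
Days in months 1 through 1: 31
Plus 22 days in February

Day of year: 53


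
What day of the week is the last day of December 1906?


December 1906 has 31 days
Anchor: Jan 1, 1906. With p = 1906 - 1 = 1905: (p + p//4 - p//100 + p//400) mod 7 = (1905 + 476 - 19 + 4) mod 7 = 2366 mod 7 = 0 -> Monday (Mon=0 ... Sun=6)
Days before December (Jan-Nov): 334; December 1 index = (0 + 334) mod 7 = 5 -> Saturday
Last day offset: 31 - 1 = 30 days
Weekday index = (5 + 30) mod 7 = 0

Monday, December 31


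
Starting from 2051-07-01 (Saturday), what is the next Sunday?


Current: Saturday
Target: Sunday
Days ahead: 1

Next Sunday: 2051-07-02


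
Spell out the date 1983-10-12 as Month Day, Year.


ISO 1983-10-12 parses as year=1983, month=10, day=12
Month 10 -> October

October 12, 1983


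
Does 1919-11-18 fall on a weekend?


Anchor: Jan 1, 1919. With p = 1919 - 1 = 1918: (p + p//4 - p//100 + p//400) mod 7 = (1918 + 479 - 19 + 4) mod 7 = 2382 mod 7 = 2 -> Wednesday (Mon=0 ... Sun=6)
Day of year: 322; offset = 321
Weekday index = (2 + 321) mod 7 = 1 -> Tuesday
Weekend days: Saturday, Sunday

No


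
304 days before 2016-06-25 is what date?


Start: 2016-06-25, subtract 304 days
Back 25 days from June 25 reaches May 31, 2016 -> 279 left
May 2016 has 31 days -> back to April 30, 2016 -> 248 left
April 2016 has 30 days -> back to March 31, 2016 -> 218 left
March 2016 has 31 days -> back to February 29, 2016 -> 187 left
February 2016 has 29 days -> back to January 31, 2016 -> 158 left
January 2016 has 31 days -> back to December 31, 2015 -> 127 left
December 2015 has 31 days -> back to November 30, 2015 -> 96 left
November 2015 has 30 days -> back to October 31, 2015 -> 66 left
October 2015 has 31 days -> back to September 30, 2015 -> 35 left
September 2015 has 30 days -> back to August 31, 2015 -> 5 left
August 2015: 31 - 5 = 26 -> lands on August 26

Result: 2015-08-26


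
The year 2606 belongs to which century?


Century = (year - 1) // 100 + 1
= (2606 - 1) // 100 + 1
= 2605 // 100 + 1
= 26 + 1

27th century


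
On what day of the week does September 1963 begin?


Target: September 1, 1963
Anchor: Jan 1, 1963. With p = 1963 - 1 = 1962: (p + p//4 - p//100 + p//400) mod 7 = (1962 + 490 - 19 + 4) mod 7 = 2437 mod 7 = 1 -> Tuesday (Mon=0 ... Sun=6)
Days before September (Jan-Aug): 243 days
Weekday index = (1 + 243) mod 7 = 6

Sunday


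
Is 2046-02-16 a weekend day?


Anchor: Jan 1, 2046. With p = 2046 - 1 = 2045: (p + p//4 - p//100 + p//400) mod 7 = (2045 + 511 - 20 + 5) mod 7 = 2541 mod 7 = 0 -> Monday (Mon=0 ... Sun=6)
Day of year: 47; offset = 46
Weekday index = (0 + 46) mod 7 = 4 -> Friday
Weekend days: Saturday, Sunday

No


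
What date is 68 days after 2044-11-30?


Start: 2044-11-30, add 68 days
November 30 is the last day of November 2044 -> 68 left
December 2044 has 31 days -> 37 left
January 2045 has 31 days -> 6 left
February 2045: 6 <= 28 -> lands on February 6

Result: 2045-02-06


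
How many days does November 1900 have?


November 1900

30 days


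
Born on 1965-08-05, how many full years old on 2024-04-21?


Birth: 1965-08-05
Reference: 2024-04-21
Year difference: 2024 - 1965 = 59
Birthday not yet reached in 2024, subtract 1

58 years old


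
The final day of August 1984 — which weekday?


August 1984 has 31 days
Anchor: Jan 1, 1984. With p = 1984 - 1 = 1983: (p + p//4 - p//100 + p//400) mod 7 = (1983 + 495 - 19 + 4) mod 7 = 2463 mod 7 = 6 -> Sunday (Mon=0 ... Sun=6)
Days before August (Jan-Jul): 213; August 1 index = (6 + 213) mod 7 = 2 -> Wednesday
Last day offset: 31 - 1 = 30 days
Weekday index = (2 + 30) mod 7 = 4

Friday, August 31


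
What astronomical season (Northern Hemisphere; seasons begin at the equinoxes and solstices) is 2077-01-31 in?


Date: January 31
Astronomical Winter (approx.; exact equinox/solstice day varies by year): December 21 to March 19
January 31 falls within the Winter window

Winter


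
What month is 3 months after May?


May is month 5
5 + 3 = 8

August


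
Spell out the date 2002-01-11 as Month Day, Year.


ISO 2002-01-11 parses as year=2002, month=01, day=11
Month 1 -> January

January 11, 2002


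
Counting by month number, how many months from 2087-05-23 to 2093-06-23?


From May 2087 to June 2093
6 years * 12 = 72 months, plus 1 month = 73

73 months


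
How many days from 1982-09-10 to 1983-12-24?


From 1982-09-10 to 1983-12-24
1982-09-10: days before September = 31 + 28 + 31 + 30 + 31 + 30 + 31 + 31 = 243 (1982 is not a leap year); day of year = 243 + 10 = 253
1983-12-24: days before December = 31 + 28 + 31 + 30 + 31 + 30 + 31 + 31 + 30 + 31 + 30 = 334 (1983 is not a leap year); day of year = 334 + 24 = 358
Rest of 1982: 365 - 253 = 112
Total = 112 + 358 = 470

470 days


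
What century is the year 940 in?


Century = (year - 1) // 100 + 1
= (940 - 1) // 100 + 1
= 939 // 100 + 1
= 9 + 1

10th century


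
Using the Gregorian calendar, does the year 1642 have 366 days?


Gregorian leap year rule: divisible by 4, but not by 100, unless also by 400.
1642 is not divisible by 4 -> not a leap year

No


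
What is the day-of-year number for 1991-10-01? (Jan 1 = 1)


Date: October 1, 1991
Days in months 1 through 9: 273
Plus 1 days in October

Day of year: 274


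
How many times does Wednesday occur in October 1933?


October 1933 has 31 days
Anchor: Jan 1, 1933. With p = 1933 - 1 = 1932: (p + p//4 - p//100 + p//400) mod 7 = (1932 + 483 - 19 + 4) mod 7 = 2400 mod 7 = 6 -> Sunday (Mon=0 ... Sun=6)
Days before October (Jan-Sep): 273; October 1 index = (6 + 273) mod 7 = 6 -> Sunday
First Wednesday is October 4
Wednesdays: 4, 11, 18, 25

4 Wednesdays


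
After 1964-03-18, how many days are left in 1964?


Day of year: 78 of 366
Remaining = 366 - 78

288 days


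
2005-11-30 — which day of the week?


Date: November 30, 2005
Anchor: Jan 1, 2005. With p = 2005 - 1 = 2004: (p + p//4 - p//100 + p//400) mod 7 = (2004 + 501 - 20 + 5) mod 7 = 2490 mod 7 = 5 -> Saturday (Mon=0 ... Sun=6)
Days before November (Jan-Oct): 304; offset = 304 + 30 - 1 = 333
Weekday index = (5 + 333) mod 7 = 2

Day of the week: Wednesday


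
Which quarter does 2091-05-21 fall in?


Month: May (month 5)
Q1: Jan-Mar, Q2: Apr-Jun, Q3: Jul-Sep, Q4: Oct-Dec

Q2


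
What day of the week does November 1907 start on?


Target: November 1, 1907
Anchor: Jan 1, 1907. With p = 1907 - 1 = 1906: (p + p//4 - p//100 + p//400) mod 7 = (1906 + 476 - 19 + 4) mod 7 = 2367 mod 7 = 1 -> Tuesday (Mon=0 ... Sun=6)
Days before November (Jan-Oct): 304 days
Weekday index = (1 + 304) mod 7 = 4

Friday


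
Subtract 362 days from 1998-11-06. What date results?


Start: 1998-11-06, subtract 362 days
Back 6 days from November 6 reaches October 31, 1998 -> 356 left
October 1998 has 31 days -> back to September 30, 1998 -> 325 left
September 1998 has 30 days -> back to August 31, 1998 -> 295 left
August 1998 has 31 days -> back to July 31, 1998 -> 264 left
July 1998 has 31 days -> back to June 30, 1998 -> 233 left
June 1998 has 30 days -> back to May 31, 1998 -> 203 left
May 1998 has 31 days -> back to April 30, 1998 -> 172 left
April 1998 has 30 days -> back to March 31, 1998 -> 142 left
March 1998 has 31 days -> back to February 28, 1998 -> 111 left
February 1998 has 28 days -> back to January 31, 1998 -> 83 left
January 1998 has 31 days -> back to December 31, 1997 -> 52 left
December 1997 has 31 days -> back to November 30, 1997 -> 21 left
November 1997: 30 - 21 = 9 -> lands on November 9

Result: 1997-11-09


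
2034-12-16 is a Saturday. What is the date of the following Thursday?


Current: Saturday
Target: Thursday
Days ahead: 5

Next Thursday: 2034-12-21


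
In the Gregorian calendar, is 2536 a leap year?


Gregorian leap year rule: divisible by 4, but not by 100, unless also by 400.
2536 is divisible by 4 but not 100 -> leap year

Yes


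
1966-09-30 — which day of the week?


Date: September 30, 1966
Anchor: Jan 1, 1966. With p = 1966 - 1 = 1965: (p + p//4 - p//100 + p//400) mod 7 = (1965 + 491 - 19 + 4) mod 7 = 2441 mod 7 = 5 -> Saturday (Mon=0 ... Sun=6)
Days before September (Jan-Aug): 243; offset = 243 + 30 - 1 = 272
Weekday index = (5 + 272) mod 7 = 4

Day of the week: Friday


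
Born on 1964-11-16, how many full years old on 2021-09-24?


Birth: 1964-11-16
Reference: 2021-09-24
Year difference: 2021 - 1964 = 57
Birthday not yet reached in 2021, subtract 1

56 years old


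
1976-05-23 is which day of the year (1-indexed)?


Date: May 23, 1976
Days in months 1 through 4: 121
Plus 23 days in May

Day of year: 144


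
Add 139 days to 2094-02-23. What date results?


Start: 2094-02-23, add 139 days
February 2094 has 28 days: 28 - 23 = 5 days to February 28 -> 134 left
March 2094 has 31 days -> 103 left
April 2094 has 30 days -> 73 left
May 2094 has 31 days -> 42 left
June 2094 has 30 days -> 12 left
July 2094: 12 <= 31 -> lands on July 12

Result: 2094-07-12


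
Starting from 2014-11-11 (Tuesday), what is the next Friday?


Current: Tuesday
Target: Friday
Days ahead: 3

Next Friday: 2014-11-14


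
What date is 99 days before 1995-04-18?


Start: 1995-04-18, subtract 99 days
Back 18 days from April 18 reaches March 31, 1995 -> 81 left
March 1995 has 31 days -> back to February 28, 1995 -> 50 left
February 1995 has 28 days -> back to January 31, 1995 -> 22 left
January 1995: 31 - 22 = 9 -> lands on January 9

Result: 1995-01-09


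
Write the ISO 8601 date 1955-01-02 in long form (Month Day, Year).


ISO 1955-01-02 parses as year=1955, month=01, day=02
Month 1 -> January

January 2, 1955


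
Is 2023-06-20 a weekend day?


Anchor: Jan 1, 2023. With p = 2023 - 1 = 2022: (p + p//4 - p//100 + p//400) mod 7 = (2022 + 505 - 20 + 5) mod 7 = 2512 mod 7 = 6 -> Sunday (Mon=0 ... Sun=6)
Day of year: 171; offset = 170
Weekday index = (6 + 170) mod 7 = 1 -> Tuesday
Weekend days: Saturday, Sunday

No


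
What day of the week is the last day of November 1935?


November 1935 has 30 days
Anchor: Jan 1, 1935. With p = 1935 - 1 = 1934: (p + p//4 - p//100 + p//400) mod 7 = (1934 + 483 - 19 + 4) mod 7 = 2402 mod 7 = 1 -> Tuesday (Mon=0 ... Sun=6)
Days before November (Jan-Oct): 304; November 1 index = (1 + 304) mod 7 = 4 -> Friday
Last day offset: 30 - 1 = 29 days
Weekday index = (4 + 29) mod 7 = 5

Saturday, November 30


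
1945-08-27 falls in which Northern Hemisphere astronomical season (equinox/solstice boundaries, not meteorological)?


Date: August 27
Astronomical Summer (approx.; exact equinox/solstice day varies by year): June 21 to September 21
August 27 falls within the Summer window

Summer


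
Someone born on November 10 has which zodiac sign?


Date: November 10
Conventional tropical zodiac dates: Scorpio from October 23 onward; Sagittarius starts November 22
November 10 falls within the Scorpio range

Scorpio


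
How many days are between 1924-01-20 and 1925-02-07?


From 1924-01-20 to 1925-02-07
1924-01-20: day of year = 20
1925-02-07: days before February = 31; day of year = 31 + 7 = 38
Rest of 1924: 366 - 20 = 346
Total = 346 + 38 = 384

384 days


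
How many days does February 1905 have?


February 1905 (leap year: no)

28 days


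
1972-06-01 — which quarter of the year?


Month: June (month 6)
Q1: Jan-Mar, Q2: Apr-Jun, Q3: Jul-Sep, Q4: Oct-Dec

Q2


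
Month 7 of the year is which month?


Month 7 of 12

July


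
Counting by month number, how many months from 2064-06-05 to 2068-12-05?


From June 2064 to December 2068
4 years * 12 = 48 months, plus 6 months = 54

54 months


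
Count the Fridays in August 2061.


August 2061 has 31 days
Anchor: Jan 1, 2061. With p = 2061 - 1 = 2060: (p + p//4 - p//100 + p//400) mod 7 = (2060 + 515 - 20 + 5) mod 7 = 2560 mod 7 = 5 -> Saturday (Mon=0 ... Sun=6)
Days before August (Jan-Jul): 212; August 1 index = (5 + 212) mod 7 = 0 -> Monday
First Friday is August 5
Fridays: 5, 12, 19, 26

4 Fridays


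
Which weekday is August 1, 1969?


Target: August 1, 1969
Anchor: Jan 1, 1969. With p = 1969 - 1 = 1968: (p + p//4 - p//100 + p//400) mod 7 = (1968 + 492 - 19 + 4) mod 7 = 2445 mod 7 = 2 -> Wednesday (Mon=0 ... Sun=6)
Days before August (Jan-Jul): 212 days
Weekday index = (2 + 212) mod 7 = 4

Friday


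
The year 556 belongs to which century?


Century = (year - 1) // 100 + 1
= (556 - 1) // 100 + 1
= 555 // 100 + 1
= 5 + 1

6th century


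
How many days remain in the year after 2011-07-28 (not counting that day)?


Day of year: 209 of 365
Remaining = 365 - 209

156 days


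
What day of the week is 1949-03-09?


Date: March 9, 1949
Anchor: Jan 1, 1949. With p = 1949 - 1 = 1948: (p + p//4 - p//100 + p//400) mod 7 = (1948 + 487 - 19 + 4) mod 7 = 2420 mod 7 = 5 -> Saturday (Mon=0 ... Sun=6)
Days before March (Jan-Feb): 59; offset = 59 + 9 - 1 = 67
Weekday index = (5 + 67) mod 7 = 2

Day of the week: Wednesday


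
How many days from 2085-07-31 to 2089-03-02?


From 2085-07-31 to 2089-03-02
2085-07-31: days before July = 31 + 28 + 31 + 30 + 31 + 30 = 181 (2085 is not a leap year); day of year = 181 + 31 = 212
2089-03-02: days before March = 31 + 28 = 59 (2089 is not a leap year); day of year = 59 + 2 = 61
Rest of 2085: 365 - 212 = 153
Full years 2086 (365), 2087 (365), 2088 (366): 1096
Total = 153 + 1096 + 61 = 1310

1310 days


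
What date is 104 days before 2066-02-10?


Start: 2066-02-10, subtract 104 days
Back 10 days from February 10 reaches January 31, 2066 -> 94 left
January 2066 has 31 days -> back to December 31, 2065 -> 63 left
December 2065 has 31 days -> back to November 30, 2065 -> 32 left
November 2065 has 30 days -> back to October 31, 2065 -> 2 left
October 2065: 31 - 2 = 29 -> lands on October 29

Result: 2065-10-29


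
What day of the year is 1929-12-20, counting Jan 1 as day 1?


Date: December 20, 1929
Days in months 1 through 11: 334
Plus 20 days in December

Day of year: 354


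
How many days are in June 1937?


June 1937

30 days


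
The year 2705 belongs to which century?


Century = (year - 1) // 100 + 1
= (2705 - 1) // 100 + 1
= 2704 // 100 + 1
= 27 + 1

28th century


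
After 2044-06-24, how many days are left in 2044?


Day of year: 176 of 366
Remaining = 366 - 176

190 days


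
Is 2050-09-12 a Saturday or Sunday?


Anchor: Jan 1, 2050. With p = 2050 - 1 = 2049: (p + p//4 - p//100 + p//400) mod 7 = (2049 + 512 - 20 + 5) mod 7 = 2546 mod 7 = 5 -> Saturday (Mon=0 ... Sun=6)
Day of year: 255; offset = 254
Weekday index = (5 + 254) mod 7 = 0 -> Monday
Weekend days: Saturday, Sunday

No


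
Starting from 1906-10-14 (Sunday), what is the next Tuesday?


Current: Sunday
Target: Tuesday
Days ahead: 2

Next Tuesday: 1906-10-16


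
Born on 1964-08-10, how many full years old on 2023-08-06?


Birth: 1964-08-10
Reference: 2023-08-06
Year difference: 2023 - 1964 = 59
Birthday not yet reached in 2023, subtract 1

58 years old


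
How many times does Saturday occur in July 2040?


July 2040 has 31 days
Anchor: Jan 1, 2040. With p = 2040 - 1 = 2039: (p + p//4 - p//100 + p//400) mod 7 = (2039 + 509 - 20 + 5) mod 7 = 2533 mod 7 = 6 -> Sunday (Mon=0 ... Sun=6)
Days before July (Jan-Jun): 182; July 1 index = (6 + 182) mod 7 = 6 -> Sunday
First Saturday is July 7
Saturdays: 7, 14, 21, 28

4 Saturdays


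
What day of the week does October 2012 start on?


Target: October 1, 2012
Anchor: Jan 1, 2012. With p = 2012 - 1 = 2011: (p + p//4 - p//100 + p//400) mod 7 = (2011 + 502 - 20 + 5) mod 7 = 2498 mod 7 = 6 -> Sunday (Mon=0 ... Sun=6)
Days before October (Jan-Sep): 274 days
Weekday index = (6 + 274) mod 7 = 0

Monday


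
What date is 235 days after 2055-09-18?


Start: 2055-09-18, add 235 days
September 2055 has 30 days: 30 - 18 = 12 days to September 30 -> 223 left
October 2055 has 31 days -> 192 left
November 2055 has 30 days -> 162 left
December 2055 has 31 days -> 131 left
January 2056 has 31 days -> 100 left
February 2056 has 29 days -> 71 left
March 2056 has 31 days -> 40 left
April 2056 has 30 days -> 10 left
May 2056: 10 <= 31 -> lands on May 10

Result: 2056-05-10


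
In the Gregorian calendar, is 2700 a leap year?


Gregorian leap year rule: divisible by 4, but not by 100, unless also by 400.
2700 is divisible by 100 but not 400 -> not a leap year

No


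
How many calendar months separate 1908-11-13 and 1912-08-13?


From November 1908 to August 1912
4 years * 12 = 48 months, minus 3 months = 45

45 months


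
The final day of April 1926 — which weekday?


April 1926 has 30 days
Anchor: Jan 1, 1926. With p = 1926 - 1 = 1925: (p + p//4 - p//100 + p//400) mod 7 = (1925 + 481 - 19 + 4) mod 7 = 2391 mod 7 = 4 -> Friday (Mon=0 ... Sun=6)
Days before April (Jan-Mar): 90; April 1 index = (4 + 90) mod 7 = 3 -> Thursday
Last day offset: 30 - 1 = 29 days
Weekday index = (3 + 29) mod 7 = 4

Friday, April 30


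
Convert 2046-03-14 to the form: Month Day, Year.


ISO 2046-03-14 parses as year=2046, month=03, day=14
Month 3 -> March

March 14, 2046


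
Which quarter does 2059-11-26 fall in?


Month: November (month 11)
Q1: Jan-Mar, Q2: Apr-Jun, Q3: Jul-Sep, Q4: Oct-Dec

Q4


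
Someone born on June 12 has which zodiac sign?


Date: June 12
Conventional tropical zodiac dates: Gemini from May 21 onward; Cancer starts June 21
June 12 falls within the Gemini range

Gemini


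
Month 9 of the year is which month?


Month 9 of 12

September


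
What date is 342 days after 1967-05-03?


Start: 1967-05-03, add 342 days
May 1967 has 31 days: 31 - 3 = 28 days to May 31 -> 314 left
June 1967 has 30 days -> 284 left
July 1967 has 31 days -> 253 left
August 1967 has 31 days -> 222 left
September 1967 has 30 days -> 192 left
October 1967 has 31 days -> 161 left
November 1967 has 30 days -> 131 left
December 1967 has 31 days -> 100 left
January 1968 has 31 days -> 69 left
February 1968 has 29 days -> 40 left
March 1968 has 31 days -> 9 left
April 1968: 9 <= 30 -> lands on April 9

Result: 1968-04-09


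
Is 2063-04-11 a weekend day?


Anchor: Jan 1, 2063. With p = 2063 - 1 = 2062: (p + p//4 - p//100 + p//400) mod 7 = (2062 + 515 - 20 + 5) mod 7 = 2562 mod 7 = 0 -> Monday (Mon=0 ... Sun=6)
Day of year: 101; offset = 100
Weekday index = (0 + 100) mod 7 = 2 -> Wednesday
Weekend days: Saturday, Sunday

No


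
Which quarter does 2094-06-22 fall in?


Month: June (month 6)
Q1: Jan-Mar, Q2: Apr-Jun, Q3: Jul-Sep, Q4: Oct-Dec

Q2


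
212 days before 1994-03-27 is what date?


Start: 1994-03-27, subtract 212 days
Back 27 days from March 27 reaches February 28, 1994 -> 185 left
February 1994 has 28 days -> back to January 31, 1994 -> 157 left
January 1994 has 31 days -> back to December 31, 1993 -> 126 left
December 1993 has 31 days -> back to November 30, 1993 -> 95 left
November 1993 has 30 days -> back to October 31, 1993 -> 65 left
October 1993 has 31 days -> back to September 30, 1993 -> 34 left
September 1993 has 30 days -> back to August 31, 1993 -> 4 left
August 1993: 31 - 4 = 27 -> lands on August 27

Result: 1993-08-27


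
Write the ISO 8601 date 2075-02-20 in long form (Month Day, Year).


ISO 2075-02-20 parses as year=2075, month=02, day=20
Month 2 -> February

February 20, 2075


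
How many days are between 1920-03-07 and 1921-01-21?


From 1920-03-07 to 1921-01-21
1920-03-07: days before March = 31 + 29 = 60 (1920 is a leap year); day of year = 60 + 7 = 67
1921-01-21: day of year = 21
Rest of 1920: 366 - 67 = 299
Total = 299 + 21 = 320

320 days


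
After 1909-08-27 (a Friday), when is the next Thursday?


Current: Friday
Target: Thursday
Days ahead: 6

Next Thursday: 1909-09-02


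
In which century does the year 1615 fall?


Century = (year - 1) // 100 + 1
= (1615 - 1) // 100 + 1
= 1614 // 100 + 1
= 16 + 1

17th century


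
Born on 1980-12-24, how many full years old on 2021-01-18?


Birth: 1980-12-24
Reference: 2021-01-18
Year difference: 2021 - 1980 = 41
Birthday not yet reached in 2021, subtract 1

40 years old


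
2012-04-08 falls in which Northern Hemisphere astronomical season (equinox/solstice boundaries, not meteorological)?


Date: April 8
Astronomical Spring (approx.; exact equinox/solstice day varies by year): March 20 to June 20
April 8 falls within the Spring window

Spring


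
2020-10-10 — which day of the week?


Date: October 10, 2020
Anchor: Jan 1, 2020. With p = 2020 - 1 = 2019: (p + p//4 - p//100 + p//400) mod 7 = (2019 + 504 - 20 + 5) mod 7 = 2508 mod 7 = 2 -> Wednesday (Mon=0 ... Sun=6)
Days before October (Jan-Sep): 274; offset = 274 + 10 - 1 = 283
Weekday index = (2 + 283) mod 7 = 5

Day of the week: Saturday


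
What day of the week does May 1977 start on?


Target: May 1, 1977
Anchor: Jan 1, 1977. With p = 1977 - 1 = 1976: (p + p//4 - p//100 + p//400) mod 7 = (1976 + 494 - 19 + 4) mod 7 = 2455 mod 7 = 5 -> Saturday (Mon=0 ... Sun=6)
Days before May (Jan-Apr): 120 days
Weekday index = (5 + 120) mod 7 = 6

Sunday


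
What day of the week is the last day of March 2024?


March 2024 has 31 days
Anchor: Jan 1, 2024. With p = 2024 - 1 = 2023: (p + p//4 - p//100 + p//400) mod 7 = (2023 + 505 - 20 + 5) mod 7 = 2513 mod 7 = 0 -> Monday (Mon=0 ... Sun=6)
Days before March (Jan-Feb): 60; March 1 index = (0 + 60) mod 7 = 4 -> Friday
Last day offset: 31 - 1 = 30 days
Weekday index = (4 + 30) mod 7 = 6

Sunday, March 31


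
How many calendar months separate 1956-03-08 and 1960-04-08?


From March 1956 to April 1960
4 years * 12 = 48 months, plus 1 month = 49

49 months


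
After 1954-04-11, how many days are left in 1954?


Day of year: 101 of 365
Remaining = 365 - 101

264 days


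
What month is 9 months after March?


March is month 3
3 + 9 = 12

December


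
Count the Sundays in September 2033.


September 2033 has 30 days
Anchor: Jan 1, 2033. With p = 2033 - 1 = 2032: (p + p//4 - p//100 + p//400) mod 7 = (2032 + 508 - 20 + 5) mod 7 = 2525 mod 7 = 5 -> Saturday (Mon=0 ... Sun=6)
Days before September (Jan-Aug): 243; September 1 index = (5 + 243) mod 7 = 3 -> Thursday
First Sunday is September 4
Sundays: 4, 11, 18, 25

4 Sundays


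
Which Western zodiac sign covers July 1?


Date: July 1
Conventional tropical zodiac dates: Cancer from June 21 onward; Leo starts July 23
July 1 falls within the Cancer range

Cancer


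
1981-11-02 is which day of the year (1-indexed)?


Date: November 2, 1981
Days in months 1 through 10: 304
Plus 2 days in November

Day of year: 306


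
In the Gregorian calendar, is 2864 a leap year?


Gregorian leap year rule: divisible by 4, but not by 100, unless also by 400.
2864 is divisible by 4 but not 100 -> leap year

Yes


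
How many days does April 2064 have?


April 2064

30 days


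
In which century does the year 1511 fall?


Century = (year - 1) // 100 + 1
= (1511 - 1) // 100 + 1
= 1510 // 100 + 1
= 15 + 1

16th century


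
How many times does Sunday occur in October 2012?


October 2012 has 31 days
Anchor: Jan 1, 2012. With p = 2012 - 1 = 2011: (p + p//4 - p//100 + p//400) mod 7 = (2011 + 502 - 20 + 5) mod 7 = 2498 mod 7 = 6 -> Sunday (Mon=0 ... Sun=6)
Days before October (Jan-Sep): 274; October 1 index = (6 + 274) mod 7 = 0 -> Monday
First Sunday is October 7
Sundays: 7, 14, 21, 28

4 Sundays


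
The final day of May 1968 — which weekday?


May 1968 has 31 days
Anchor: Jan 1, 1968. With p = 1968 - 1 = 1967: (p + p//4 - p//100 + p//400) mod 7 = (1967 + 491 - 19 + 4) mod 7 = 2443 mod 7 = 0 -> Monday (Mon=0 ... Sun=6)
Days before May (Jan-Apr): 121; May 1 index = (0 + 121) mod 7 = 2 -> Wednesday
Last day offset: 31 - 1 = 30 days
Weekday index = (2 + 30) mod 7 = 4

Friday, May 31


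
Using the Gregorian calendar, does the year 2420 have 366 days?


Gregorian leap year rule: divisible by 4, but not by 100, unless also by 400.
2420 is divisible by 4 but not 100 -> leap year

Yes


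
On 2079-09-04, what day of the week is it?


Date: September 4, 2079
Anchor: Jan 1, 2079. With p = 2079 - 1 = 2078: (p + p//4 - p//100 + p//400) mod 7 = (2078 + 519 - 20 + 5) mod 7 = 2582 mod 7 = 6 -> Sunday (Mon=0 ... Sun=6)
Days before September (Jan-Aug): 243; offset = 243 + 4 - 1 = 246
Weekday index = (6 + 246) mod 7 = 0

Day of the week: Monday


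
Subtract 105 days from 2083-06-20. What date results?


Start: 2083-06-20, subtract 105 days
Back 20 days from June 20 reaches May 31, 2083 -> 85 left
May 2083 has 31 days -> back to April 30, 2083 -> 54 left
April 2083 has 30 days -> back to March 31, 2083 -> 24 left
March 2083: 31 - 24 = 7 -> lands on March 7

Result: 2083-03-07


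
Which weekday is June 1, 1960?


Target: June 1, 1960
Anchor: Jan 1, 1960. With p = 1960 - 1 = 1959: (p + p//4 - p//100 + p//400) mod 7 = (1959 + 489 - 19 + 4) mod 7 = 2433 mod 7 = 4 -> Friday (Mon=0 ... Sun=6)
Days before June (Jan-May): 152 days
Weekday index = (4 + 152) mod 7 = 2

Wednesday


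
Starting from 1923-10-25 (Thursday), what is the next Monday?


Current: Thursday
Target: Monday
Days ahead: 4

Next Monday: 1923-10-29


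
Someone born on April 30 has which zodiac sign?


Date: April 30
Conventional tropical zodiac dates: Taurus from April 20 onward; Gemini starts May 21
April 30 falls within the Taurus range

Taurus


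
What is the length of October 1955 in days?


October 1955

31 days


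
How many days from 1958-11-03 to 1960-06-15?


From 1958-11-03 to 1960-06-15
1958-11-03: days before November = 31 + 28 + 31 + 30 + 31 + 30 + 31 + 31 + 30 + 31 = 304 (1958 is not a leap year); day of year = 304 + 3 = 307
1960-06-15: days before June = 31 + 29 + 31 + 30 + 31 = 152 (1960 is a leap year); day of year = 152 + 15 = 167
Rest of 1958: 365 - 307 = 58
Full years 1959 (365): 365
Total = 58 + 365 + 167 = 590

590 days


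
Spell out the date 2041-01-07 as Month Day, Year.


ISO 2041-01-07 parses as year=2041, month=01, day=07
Month 1 -> January

January 7, 2041


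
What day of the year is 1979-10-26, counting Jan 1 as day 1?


Date: October 26, 1979
Days in months 1 through 9: 273
Plus 26 days in October

Day of year: 299


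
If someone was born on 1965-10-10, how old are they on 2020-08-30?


Birth: 1965-10-10
Reference: 2020-08-30
Year difference: 2020 - 1965 = 55
Birthday not yet reached in 2020, subtract 1

54 years old


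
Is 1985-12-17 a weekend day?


Anchor: Jan 1, 1985. With p = 1985 - 1 = 1984: (p + p//4 - p//100 + p//400) mod 7 = (1984 + 496 - 19 + 4) mod 7 = 2465 mod 7 = 1 -> Tuesday (Mon=0 ... Sun=6)
Day of year: 351; offset = 350
Weekday index = (1 + 350) mod 7 = 1 -> Tuesday
Weekend days: Saturday, Sunday

No


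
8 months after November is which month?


November is month 11
11 + 8 = 19; wrap: 19 - 12 = 7

July


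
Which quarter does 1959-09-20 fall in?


Month: September (month 9)
Q1: Jan-Mar, Q2: Apr-Jun, Q3: Jul-Sep, Q4: Oct-Dec

Q3


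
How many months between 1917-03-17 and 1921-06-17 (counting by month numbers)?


From March 1917 to June 1921
4 years * 12 = 48 months, plus 3 months = 51

51 months


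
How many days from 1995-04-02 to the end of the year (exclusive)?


Day of year: 92 of 365
Remaining = 365 - 92

273 days


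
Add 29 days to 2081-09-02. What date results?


Start: 2081-09-02, add 29 days
September 2081 has 30 days: 30 - 2 = 28 days to September 30 -> 1 left
October 2081: 1 <= 31 -> lands on October 1

Result: 2081-10-01


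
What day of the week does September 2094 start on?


Target: September 1, 2094
Anchor: Jan 1, 2094. With p = 2094 - 1 = 2093: (p + p//4 - p//100 + p//400) mod 7 = (2093 + 523 - 20 + 5) mod 7 = 2601 mod 7 = 4 -> Friday (Mon=0 ... Sun=6)
Days before September (Jan-Aug): 243 days
Weekday index = (4 + 243) mod 7 = 2

Wednesday


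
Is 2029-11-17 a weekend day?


Anchor: Jan 1, 2029. With p = 2029 - 1 = 2028: (p + p//4 - p//100 + p//400) mod 7 = (2028 + 507 - 20 + 5) mod 7 = 2520 mod 7 = 0 -> Monday (Mon=0 ... Sun=6)
Day of year: 321; offset = 320
Weekday index = (0 + 320) mod 7 = 5 -> Saturday
Weekend days: Saturday, Sunday

Yes


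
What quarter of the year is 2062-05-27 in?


Month: May (month 5)
Q1: Jan-Mar, Q2: Apr-Jun, Q3: Jul-Sep, Q4: Oct-Dec

Q2


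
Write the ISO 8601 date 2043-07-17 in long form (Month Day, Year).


ISO 2043-07-17 parses as year=2043, month=07, day=17
Month 7 -> July

July 17, 2043


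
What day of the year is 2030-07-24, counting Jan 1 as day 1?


Date: July 24, 2030
Days in months 1 through 6: 181
Plus 24 days in July

Day of year: 205


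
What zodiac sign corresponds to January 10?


Date: January 10
Conventional tropical zodiac dates: Capricorn from December 22 onward; Aquarius starts January 20
January 10 falls within the Capricorn range

Capricorn


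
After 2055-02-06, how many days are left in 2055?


Day of year: 37 of 365
Remaining = 365 - 37

328 days


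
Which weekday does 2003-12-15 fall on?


Date: December 15, 2003
Anchor: Jan 1, 2003. With p = 2003 - 1 = 2002: (p + p//4 - p//100 + p//400) mod 7 = (2002 + 500 - 20 + 5) mod 7 = 2487 mod 7 = 2 -> Wednesday (Mon=0 ... Sun=6)
Days before December (Jan-Nov): 334; offset = 334 + 15 - 1 = 348
Weekday index = (2 + 348) mod 7 = 0

Day of the week: Monday


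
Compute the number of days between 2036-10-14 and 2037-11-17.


From 2036-10-14 to 2037-11-17
2036-10-14: days before October = 31 + 29 + 31 + 30 + 31 + 30 + 31 + 31 + 30 = 274 (2036 is a leap year); day of year = 274 + 14 = 288
2037-11-17: days before November = 31 + 28 + 31 + 30 + 31 + 30 + 31 + 31 + 30 + 31 = 304 (2037 is not a leap year); day of year = 304 + 17 = 321
Rest of 2036: 366 - 288 = 78
Total = 78 + 321 = 399

399 days


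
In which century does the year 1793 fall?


Century = (year - 1) // 100 + 1
= (1793 - 1) // 100 + 1
= 1792 // 100 + 1
= 17 + 1

18th century


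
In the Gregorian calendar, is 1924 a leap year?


Gregorian leap year rule: divisible by 4, but not by 100, unless also by 400.
1924 is divisible by 4 but not 100 -> leap year

Yes


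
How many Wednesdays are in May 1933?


May 1933 has 31 days
Anchor: Jan 1, 1933. With p = 1933 - 1 = 1932: (p + p//4 - p//100 + p//400) mod 7 = (1932 + 483 - 19 + 4) mod 7 = 2400 mod 7 = 6 -> Sunday (Mon=0 ... Sun=6)
Days before May (Jan-Apr): 120; May 1 index = (6 + 120) mod 7 = 0 -> Monday
First Wednesday is May 3
Wednesdays: 3, 10, 17, 24, 31

5 Wednesdays


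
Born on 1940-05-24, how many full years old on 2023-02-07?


Birth: 1940-05-24
Reference: 2023-02-07
Year difference: 2023 - 1940 = 83
Birthday not yet reached in 2023, subtract 1

82 years old


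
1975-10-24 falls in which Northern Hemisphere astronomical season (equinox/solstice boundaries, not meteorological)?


Date: October 24
Astronomical Autumn (approx.; exact equinox/solstice day varies by year): September 22 to December 20
October 24 falls within the Autumn window

Autumn


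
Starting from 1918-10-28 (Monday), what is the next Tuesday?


Current: Monday
Target: Tuesday
Days ahead: 1

Next Tuesday: 1918-10-29


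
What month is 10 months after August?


August is month 8
8 + 10 = 18; wrap: 18 - 12 = 6

June


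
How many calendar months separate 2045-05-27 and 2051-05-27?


From May 2045 to May 2051
6 years * 12 = 72 months = 72

72 months


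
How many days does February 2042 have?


February 2042 (leap year: no)

28 days


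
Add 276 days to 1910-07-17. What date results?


Start: 1910-07-17, add 276 days
July 1910 has 31 days: 31 - 17 = 14 days to July 31 -> 262 left
August 1910 has 31 days -> 231 left
September 1910 has 30 days -> 201 left
October 1910 has 31 days -> 170 left
November 1910 has 30 days -> 140 left
December 1910 has 31 days -> 109 left
January 1911 has 31 days -> 78 left
February 1911 has 28 days -> 50 left
March 1911 has 31 days -> 19 left
April 1911: 19 <= 30 -> lands on April 19

Result: 1911-04-19


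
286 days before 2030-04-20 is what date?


Start: 2030-04-20, subtract 286 days
Back 20 days from April 20 reaches March 31, 2030 -> 266 left
March 2030 has 31 days -> back to February 28, 2030 -> 235 left
February 2030 has 28 days -> back to January 31, 2030 -> 207 left
January 2030 has 31 days -> back to December 31, 2029 -> 176 left
December 2029 has 31 days -> back to November 30, 2029 -> 145 left
November 2029 has 30 days -> back to October 31, 2029 -> 115 left
October 2029 has 31 days -> back to September 30, 2029 -> 84 left
September 2029 has 30 days -> back to August 31, 2029 -> 54 left
August 2029 has 31 days -> back to July 31, 2029 -> 23 left
July 2029: 31 - 23 = 8 -> lands on July 8

Result: 2029-07-08


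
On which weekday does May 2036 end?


May 2036 has 31 days
Anchor: Jan 1, 2036. With p = 2036 - 1 = 2035: (p + p//4 - p//100 + p//400) mod 7 = (2035 + 508 - 20 + 5) mod 7 = 2528 mod 7 = 1 -> Tuesday (Mon=0 ... Sun=6)
Days before May (Jan-Apr): 121; May 1 index = (1 + 121) mod 7 = 3 -> Thursday
Last day offset: 31 - 1 = 30 days
Weekday index = (3 + 30) mod 7 = 5

Saturday, May 31


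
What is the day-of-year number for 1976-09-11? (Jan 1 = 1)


Date: September 11, 1976
Days in months 1 through 8: 244
Plus 11 days in September

Day of year: 255


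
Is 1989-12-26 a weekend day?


Anchor: Jan 1, 1989. With p = 1989 - 1 = 1988: (p + p//4 - p//100 + p//400) mod 7 = (1988 + 497 - 19 + 4) mod 7 = 2470 mod 7 = 6 -> Sunday (Mon=0 ... Sun=6)
Day of year: 360; offset = 359
Weekday index = (6 + 359) mod 7 = 1 -> Tuesday
Weekend days: Saturday, Sunday

No


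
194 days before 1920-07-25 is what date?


Start: 1920-07-25, subtract 194 days
Back 25 days from July 25 reaches June 30, 1920 -> 169 left
June 1920 has 30 days -> back to May 31, 1920 -> 139 left
May 1920 has 31 days -> back to April 30, 1920 -> 108 left
April 1920 has 30 days -> back to March 31, 1920 -> 78 left
March 1920 has 31 days -> back to February 29, 1920 -> 47 left
February 1920 has 29 days -> back to January 31, 1920 -> 18 left
January 1920: 31 - 18 = 13 -> lands on January 13

Result: 1920-01-13


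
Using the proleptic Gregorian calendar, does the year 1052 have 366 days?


Gregorian leap year rule: divisible by 4, but not by 100, unless also by 400.
1052 is divisible by 4 but not 100 -> leap year

Yes


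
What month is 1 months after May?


May is month 5
5 + 1 = 6

June


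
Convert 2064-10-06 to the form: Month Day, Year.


ISO 2064-10-06 parses as year=2064, month=10, day=06
Month 10 -> October

October 6, 2064


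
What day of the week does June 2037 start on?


Target: June 1, 2037
Anchor: Jan 1, 2037. With p = 2037 - 1 = 2036: (p + p//4 - p//100 + p//400) mod 7 = (2036 + 509 - 20 + 5) mod 7 = 2530 mod 7 = 3 -> Thursday (Mon=0 ... Sun=6)
Days before June (Jan-May): 151 days
Weekday index = (3 + 151) mod 7 = 0

Monday


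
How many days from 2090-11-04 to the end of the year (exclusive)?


Day of year: 308 of 365
Remaining = 365 - 308

57 days


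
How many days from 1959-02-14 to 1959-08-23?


From 1959-02-14 to 1959-08-23
1959-02-14: days before February = 31; day of year = 31 + 14 = 45
1959-08-23: days before August = 31 + 28 + 31 + 30 + 31 + 30 + 31 = 212 (1959 is not a leap year); day of year = 212 + 23 = 235
Same year: 235 - 45 = 190

190 days


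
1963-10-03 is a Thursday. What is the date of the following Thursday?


Current: Thursday
Target: Thursday
Days ahead: 7

Next Thursday: 1963-10-10


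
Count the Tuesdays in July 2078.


July 2078 has 31 days
Anchor: Jan 1, 2078. With p = 2078 - 1 = 2077: (p + p//4 - p//100 + p//400) mod 7 = (2077 + 519 - 20 + 5) mod 7 = 2581 mod 7 = 5 -> Saturday (Mon=0 ... Sun=6)
Days before July (Jan-Jun): 181; July 1 index = (5 + 181) mod 7 = 4 -> Friday
First Tuesday is July 5
Tuesdays: 5, 12, 19, 26

4 Tuesdays


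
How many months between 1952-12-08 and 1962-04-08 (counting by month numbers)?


From December 1952 to April 1962
10 years * 12 = 120 months, minus 8 months = 112

112 months


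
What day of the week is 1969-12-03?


Date: December 3, 1969
Anchor: Jan 1, 1969. With p = 1969 - 1 = 1968: (p + p//4 - p//100 + p//400) mod 7 = (1968 + 492 - 19 + 4) mod 7 = 2445 mod 7 = 2 -> Wednesday (Mon=0 ... Sun=6)
Days before December (Jan-Nov): 334; offset = 334 + 3 - 1 = 336
Weekday index = (2 + 336) mod 7 = 2

Day of the week: Wednesday
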